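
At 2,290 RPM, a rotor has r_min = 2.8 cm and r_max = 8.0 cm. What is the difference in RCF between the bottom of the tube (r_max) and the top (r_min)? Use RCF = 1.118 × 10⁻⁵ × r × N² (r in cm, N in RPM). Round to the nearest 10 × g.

300 × g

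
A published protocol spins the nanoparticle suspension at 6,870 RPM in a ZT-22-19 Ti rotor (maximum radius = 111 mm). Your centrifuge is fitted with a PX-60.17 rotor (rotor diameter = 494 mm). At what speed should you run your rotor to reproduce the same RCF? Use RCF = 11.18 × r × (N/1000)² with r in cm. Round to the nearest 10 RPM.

≈ 4610 RPM

Original rotor: r = 111 mm = 11.1 cm
RCF_original = 11.18 × 11.1 × (6.87)² = 11.18 × 11.1 × 47.1969 ≈ 5,857 × g
Your rotor: r = 494 mm / 2 = 247 mm = 24.7 cm
5,857 = 11.18 × 24.7 × (N/1000)²
(N/1000)² = 5,857 / 276.146 = 21.20979
N = 1000 × √21.20979 ≈ 4,605.4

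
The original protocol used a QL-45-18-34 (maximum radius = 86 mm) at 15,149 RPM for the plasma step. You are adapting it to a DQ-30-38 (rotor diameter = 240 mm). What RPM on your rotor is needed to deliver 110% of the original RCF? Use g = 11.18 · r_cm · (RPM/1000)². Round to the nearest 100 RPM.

Original rotor: r = 86 mm = 8.6 cm
RCF_original = 11.18 × 8.6 × (15.149)² = 11.18 × 8.6 × 229.492201 ≈ 22,065.2 × g
Target RCF = 1.1 × 22,065.2 ≈ 24,271.7 × g
Your rotor: r = 240 mm / 2 = 120 mm = 12 cm
24,271.7 = 11.18 × 12 × (N/1000)²
(N/1000)² = 24,271.7 / 134.16 = 180.9161
N = 1000 × √180.9161 ≈ 13,450.5

≈ 13500 RPM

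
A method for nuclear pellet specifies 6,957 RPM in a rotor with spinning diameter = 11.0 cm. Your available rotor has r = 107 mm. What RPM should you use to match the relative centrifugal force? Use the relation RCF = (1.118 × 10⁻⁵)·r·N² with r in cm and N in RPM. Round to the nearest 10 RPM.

Original rotor: r = 11.0 / 2 = 5.5 cm
RCF_original = 1.118 × 10⁻⁵ × 5.5 × (6957)² = 1.118 × 10⁻⁵ × 5.5 × 48,399,849 ≈ 2,976.1 × g
Your rotor: r = 107 mm = 10.7 cm
2,976.1 = 1.118 × 10⁻⁵ × 10.7 × N²
N² = 2,976.1 / (11.9626 × 10⁻⁵) = 24,878,371
N ≈ √24,878,371 ≈ 4,987.8

≈ 4990 RPM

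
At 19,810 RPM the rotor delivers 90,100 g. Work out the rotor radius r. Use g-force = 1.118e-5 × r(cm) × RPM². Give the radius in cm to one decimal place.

20.5 cm

90100 = 1.118 × 10⁻⁵ × r × (19810)²
r = 90100 / (1.118 × 10⁻⁵ × 392,436,100) = 90100 / 4387.436 ≈ 20.536 cm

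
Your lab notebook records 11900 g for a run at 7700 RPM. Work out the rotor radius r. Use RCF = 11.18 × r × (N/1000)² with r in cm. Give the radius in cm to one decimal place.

11900 = 11.18 × r × (7.7)²
r = 11900 / (11.18 × 59.29) = 11900 / 662.8622 ≈ 17.952 cm

r ≈ 18.0 cm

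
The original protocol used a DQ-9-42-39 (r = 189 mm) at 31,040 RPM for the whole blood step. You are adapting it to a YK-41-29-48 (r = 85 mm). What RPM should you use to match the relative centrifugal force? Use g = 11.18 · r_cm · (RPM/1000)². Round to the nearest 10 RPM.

Original rotor: r = 189 mm = 18.9 cm
RCF_original = 11.18 × 18.9 × (31.04)² = 11.18 × 18.9 × 963.4816 ≈ 203,585.6 × g
Your rotor: r = 85 mm = 8.5 cm
203,585.6 = 11.18 × 8.5 × (N/1000)²
(N/1000)² = 203,585.6 / 95.03 = 2142.33
N = 1000 × √2142.33 ≈ 46,285.3

≈ 46290 RPM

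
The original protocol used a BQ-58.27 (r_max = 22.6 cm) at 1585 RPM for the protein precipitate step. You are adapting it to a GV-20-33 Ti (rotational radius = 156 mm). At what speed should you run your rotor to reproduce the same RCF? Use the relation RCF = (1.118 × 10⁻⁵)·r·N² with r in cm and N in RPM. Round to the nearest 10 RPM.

1910 RPM

RCF_original = 1.118 × 10⁻⁵ × 22.6 × (1585)² = 1.118 × 10⁻⁵ × 22.6 × 2,512,225 ≈ 634.8 × g
Your rotor: r = 156 mm = 15.6 cm
634.8 = 1.118 × 10⁻⁵ × 15.6 × N²
N² = 634.8 / (17.4408 × 10⁻⁵) = 3,639,741
N ≈ √3,639,741 ≈ 1,907.8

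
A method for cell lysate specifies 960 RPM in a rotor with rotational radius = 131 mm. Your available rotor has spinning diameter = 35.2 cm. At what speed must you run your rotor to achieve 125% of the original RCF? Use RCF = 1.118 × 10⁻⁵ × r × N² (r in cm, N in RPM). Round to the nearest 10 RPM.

Original rotor: r = 131 mm = 13.1 cm
RCF = 1.118 × 10⁻⁵ × r × N²
RCF_original = 1.118 × 10⁻⁵ × 13.1 × (960)² = 1.118 × 10⁻⁵ × 13.1 × 921,600 ≈ 135 × g
Target RCF = 1.25 × 135 ≈ 168.8 × g
Your rotor: r = 35.2 / 2 = 17.6 cm
168.8 = 1.118 × 10⁻⁵ × 17.6 × N²
N² = 168.8 / (19.6768 × 10⁻⁵) = 857,863
N ≈ √857,863 ≈ 926.2

930 RPM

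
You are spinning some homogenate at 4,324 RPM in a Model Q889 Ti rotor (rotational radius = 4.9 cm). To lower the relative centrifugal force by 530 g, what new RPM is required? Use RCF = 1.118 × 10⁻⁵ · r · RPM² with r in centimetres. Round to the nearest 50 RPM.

Current RCF = 1.118 × 10⁻⁵ × 4.9 × (4324)² = 1.118 × 10⁻⁵ × 4.9 × 18,696,976 ≈ 1,024.3 × g
Target RCF = 1,024.3 − 530 = 494.3 × g
N² = 494.3 / (5.4782 × 10⁻⁵) = 9,023,037
N ≈ √9,023,037 ≈ 3,003.8

N₂ ≈ 3000 RPM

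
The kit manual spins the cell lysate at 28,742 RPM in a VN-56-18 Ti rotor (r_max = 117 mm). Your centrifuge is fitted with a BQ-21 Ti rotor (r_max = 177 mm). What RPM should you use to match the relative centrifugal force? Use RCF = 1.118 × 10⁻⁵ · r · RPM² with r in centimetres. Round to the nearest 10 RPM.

≈ 23370 RPM

Original rotor: r = 117 mm = 11.7 cm
RCF_original = 1.118 × 10⁻⁵ × 11.7 × (28742)² = 1.118 × 10⁻⁵ × 11.7 × 826,102,564 ≈ 108,059.2 × g
Your rotor: r = 177 mm = 17.7 cm
108,059.2 = 1.118 × 10⁻⁵ × 17.7 × N²
N² = 108,059.2 / (19.7886 × 10⁻⁵) = 546,067,938
N ≈ √546,067,938 ≈ 23,368.1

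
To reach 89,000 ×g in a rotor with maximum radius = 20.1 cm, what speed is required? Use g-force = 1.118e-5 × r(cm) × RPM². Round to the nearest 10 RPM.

N ≈ 19900 RPM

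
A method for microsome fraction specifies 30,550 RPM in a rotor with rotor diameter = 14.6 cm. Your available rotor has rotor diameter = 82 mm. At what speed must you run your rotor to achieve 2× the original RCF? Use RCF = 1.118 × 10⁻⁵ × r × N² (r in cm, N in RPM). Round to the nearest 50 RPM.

57650 RPM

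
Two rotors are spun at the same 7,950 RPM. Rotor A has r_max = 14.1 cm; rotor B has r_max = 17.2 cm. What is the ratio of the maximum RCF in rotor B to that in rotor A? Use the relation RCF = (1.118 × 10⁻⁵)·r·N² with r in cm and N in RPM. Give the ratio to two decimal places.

At fixed N, RCF ∝ r, so RCF_B/RCF_A = r_B/r_A = 17.2 / 14.1 = 1.2199.

1.22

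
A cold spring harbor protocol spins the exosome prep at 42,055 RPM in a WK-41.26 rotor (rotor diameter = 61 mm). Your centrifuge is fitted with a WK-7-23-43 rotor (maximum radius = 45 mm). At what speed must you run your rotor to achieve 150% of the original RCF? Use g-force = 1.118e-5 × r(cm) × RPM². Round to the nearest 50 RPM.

Original rotor: r = 61 mm / 2 = 30.5 mm = 3.05 cm
RCF = 1.118 × 10⁻⁵ × r × N²
RCF_original = 1.118 × 10⁻⁵ × 3.05 × (42055)² = 1.118 × 10⁻⁵ × 3.05 × 1,768,623,025 ≈ 60,308.3 × g
Target RCF = 1.5 × 60,308.3 ≈ 90,462.5 × g
Your rotor: r = 45 mm = 4.5 cm
90,462.5 = 1.118 × 10⁻⁵ × 4.5 × N²
N² = 90,462.5 / (5.031 × 10⁻⁵) = 1,798,101,769
N ≈ √1,798,101,769 ≈ 42,404.0

≈ 42400 RPM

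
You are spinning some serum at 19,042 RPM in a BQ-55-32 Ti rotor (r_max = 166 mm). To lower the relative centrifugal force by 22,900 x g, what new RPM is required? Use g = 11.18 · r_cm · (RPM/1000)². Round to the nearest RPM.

15466 RPM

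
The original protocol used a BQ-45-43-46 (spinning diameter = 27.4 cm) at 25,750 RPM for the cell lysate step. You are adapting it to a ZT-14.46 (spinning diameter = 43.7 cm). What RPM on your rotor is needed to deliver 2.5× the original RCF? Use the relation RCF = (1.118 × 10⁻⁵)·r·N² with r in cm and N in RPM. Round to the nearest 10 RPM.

Original rotor: r = 27.4 / 2 = 13.7 cm
RCF_original = 1.118 × 10⁻⁵ × 13.7 × (25750)² = 1.118 × 10⁻⁵ × 13.7 × 663,062,500 ≈ 101,558.6 × g
Target RCF = 2.5 × 101,558.6 ≈ 253,896.5 × g
Your rotor: r = 43.7 / 2 = 21.85 cm
253,896.5 = 1.118 × 10⁻⁵ × 21.85 × N²
N² = 253,896.5 / (24.4283 × 10⁻⁵) = 1,039,353,946
N ≈ √1,039,353,946 ≈ 32,239.0

≈ 32240 RPM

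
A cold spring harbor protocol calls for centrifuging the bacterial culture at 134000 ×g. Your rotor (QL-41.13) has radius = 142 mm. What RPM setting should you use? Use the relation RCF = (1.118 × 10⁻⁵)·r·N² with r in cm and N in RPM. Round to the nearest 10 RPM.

N ≈ 29050 RPM

r = 142 mm = 14.2 cm
134,000 = 1.118 × 10⁻⁵ × 14.2 × N²
N² = 134,000 / (15.8756 × 10⁻⁵) = 844,062,587
N ≈ √844,062,587 ≈ 29,052.8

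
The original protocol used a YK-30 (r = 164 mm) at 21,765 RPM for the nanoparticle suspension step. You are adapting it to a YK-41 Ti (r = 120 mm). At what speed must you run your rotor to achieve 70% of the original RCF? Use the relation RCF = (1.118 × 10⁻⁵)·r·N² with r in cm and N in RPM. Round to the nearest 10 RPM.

21290 RPM

Original rotor: r = 164 mm = 16.4 cm
RCF_original = 1.118 × 10⁻⁵ × 16.4 × (21765)² = 1.118 × 10⁻⁵ × 16.4 × 473,715,225 ≈ 86,856.6 × g
Target RCF = 0.7 × 86,856.6 ≈ 60,799.6 × g
Your rotor: r = 120 mm = 12.0 cm
60,799.6 = 1.118 × 10⁻⁵ × 12 × N²
N² = 60,799.6 / (13.416 × 10⁻⁵) = 453,187,239
N ≈ √453,187,239 ≈ 21,288.2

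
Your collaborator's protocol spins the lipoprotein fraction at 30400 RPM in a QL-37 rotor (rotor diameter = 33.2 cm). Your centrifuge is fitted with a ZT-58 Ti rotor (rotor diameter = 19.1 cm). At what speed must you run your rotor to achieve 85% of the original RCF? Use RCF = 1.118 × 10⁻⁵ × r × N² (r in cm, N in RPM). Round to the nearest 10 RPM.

Original rotor: r = 33.2 / 2 = 16.6 cm
RCF = 1.118 × 10⁻⁵ × r × N²
RCF_original = 1.118 × 10⁻⁵ × 16.6 × (30400)² = 1.118 × 10⁻⁵ × 16.6 × 924,160,000 ≈ 171,513 × g
Target RCF = 0.85 × 171,513 ≈ 145,786 × g
Your rotor: r = 19.1 / 2 = 9.55 cm
145,786 = 1.118 × 10⁻⁵ × 9.55 × N²
N² = 145,786 / (10.6769 × 10⁻⁵) = 1,365,433,787
N ≈ √1,365,433,787 ≈ 36,951.8

36950 RPM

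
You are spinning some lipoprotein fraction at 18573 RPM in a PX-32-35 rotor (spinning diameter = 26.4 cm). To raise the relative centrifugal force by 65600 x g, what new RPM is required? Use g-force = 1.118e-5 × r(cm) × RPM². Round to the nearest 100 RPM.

r = 26.4 / 2 = 13.2 cm
Current RCF = 1.118 × 10⁻⁵ × 13.2 × (18573)² = 1.118 × 10⁻⁵ × 13.2 × 344,956,329 ≈ 50,907.3 × g
Target RCF = 50,907.3 + 65,600 = 116,507.3 × g
N² = 116,507.3 / (14.7576 × 10⁻⁵) = 789,473,221
N ≈ √789,473,221 ≈ 28,097.6

≈ 28100 RPM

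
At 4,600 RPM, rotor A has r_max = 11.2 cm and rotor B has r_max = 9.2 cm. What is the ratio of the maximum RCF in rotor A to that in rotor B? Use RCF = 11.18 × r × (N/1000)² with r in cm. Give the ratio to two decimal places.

1.22

At fixed N, RCF ∝ r, so RCF_A/RCF_B = r_A/r_B = 11.2 / 9.2 = 1.2174.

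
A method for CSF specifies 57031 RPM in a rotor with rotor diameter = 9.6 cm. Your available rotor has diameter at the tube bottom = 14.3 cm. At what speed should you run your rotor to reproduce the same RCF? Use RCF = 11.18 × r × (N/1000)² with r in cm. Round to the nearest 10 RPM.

Original rotor: r = 9.6 / 2 = 4.8 cm
RCF_original = 11.18 × 4.8 × (57.031)² = 11.18 × 4.8 × 3,252.534961 ≈ 174,544 × g
Your rotor: r = 14.3 / 2 = 7.15 cm
174,544 = 11.18 × 7.15 × (N/1000)²
(N/1000)² = 174,544 / 79.937 = 2183.52
N = 1000 × √2183.52 ≈ 46,728.1

≈ 46730 RPM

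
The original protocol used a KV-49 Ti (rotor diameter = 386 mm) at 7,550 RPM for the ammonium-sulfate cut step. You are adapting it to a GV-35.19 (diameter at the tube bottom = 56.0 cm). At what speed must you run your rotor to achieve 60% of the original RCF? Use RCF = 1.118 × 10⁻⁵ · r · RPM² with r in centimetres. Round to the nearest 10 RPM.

4860 RPM

Original rotor: r = 386 mm / 2 = 193 mm = 19.3 cm
RCF = 1.118 × 10⁻⁵ × r × N²
RCF_original = 1.118 × 10⁻⁵ × 19.3 × (7550)² = 1.118 × 10⁻⁵ × 19.3 × 57,002,500 ≈ 12,299.7 × g
Target RCF = 0.6 × 12,299.7 ≈ 7,379.8 × g
Your rotor: r = 56.0 / 2 = 28 cm
7,379.8 = 1.118 × 10⁻⁵ × 28 × N²
N² = 7,379.8 / (31.304 × 10⁻⁵) = 23,574,623
N ≈ √23,574,623 ≈ 4,855.4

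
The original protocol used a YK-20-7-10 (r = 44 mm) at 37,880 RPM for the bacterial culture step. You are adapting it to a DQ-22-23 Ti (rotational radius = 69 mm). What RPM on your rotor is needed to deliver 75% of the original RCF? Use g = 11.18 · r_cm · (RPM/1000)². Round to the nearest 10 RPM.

26200 RPM

Original rotor: r = 44 mm = 4.4 cm
RCF = 11.18 × r × (N/1000)²
RCF_original = 11.18 × 4.4 × (37.88)² = 11.18 × 4.4 × 1,434.8944 ≈ 70,585.3 × g
Target RCF = 0.75 × 70,585.3 ≈ 52,939 × g
Your rotor: r = 69 mm = 6.9 cm
52,939 = 11.18 × 6.9 × (N/1000)²
(N/1000)² = 52,939 / 77.142 = 686.2539
N = 1000 × √686.2539 ≈ 26,196.4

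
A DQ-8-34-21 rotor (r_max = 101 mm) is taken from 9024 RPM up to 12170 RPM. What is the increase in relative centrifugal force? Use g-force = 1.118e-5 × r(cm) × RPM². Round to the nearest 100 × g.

7500 ×g

r = 101 mm = 10.1 cm
RCF₁ = 1.118 × 10⁻⁵ × 10.1 × (9024)² = 1.118 × 10⁻⁵ × 10.1 × 81,432,576 ≈ 9,195.2 × g
RCF₂ = 1.118 × 10⁻⁵ × 10.1 × (12170)² = 1.118 × 10⁻⁵ × 10.1 × 148,108,900 ≈ 16,724.2 × g
Increase = 16,724.2 − 9,195.2 = 7,529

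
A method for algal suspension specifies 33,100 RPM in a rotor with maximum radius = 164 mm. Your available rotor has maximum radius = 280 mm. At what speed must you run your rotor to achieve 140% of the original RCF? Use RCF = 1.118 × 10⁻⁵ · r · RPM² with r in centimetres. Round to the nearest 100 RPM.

Original rotor: r = 164 mm = 16.4 cm
RCF_original = 1.118 × 10⁻⁵ × 16.4 × (33100)² = 1.118 × 10⁻⁵ × 16.4 × 1,095,610,000 ≈ 200,882.3 × g
Target RCF = 1.4 × 200,882.3 ≈ 281,235.2 × g
Your rotor: r = 280 mm = 28.0 cm
281,235.2 = 1.118 × 10⁻⁵ × 28 × N²
N² = 281,235.2 / (31.304 × 10⁻⁵) = 898,400,204
N ≈ √898,400,204 ≈ 29,973.3

30000 RPM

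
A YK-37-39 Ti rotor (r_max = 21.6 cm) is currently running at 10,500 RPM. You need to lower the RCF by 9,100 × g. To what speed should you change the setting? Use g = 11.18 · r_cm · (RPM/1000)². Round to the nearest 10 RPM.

Current RCF = 11.18 × 21.6 × (10.5)² = 11.18 × 21.6 × 110.25 ≈ 26,624.1 × g
Target RCF = 26,624.1 − 9,100 = 17,524.1 × g
(N/1000)² = 17,524.1 / 241.488 = 72.56717
N = 1000 × √72.56717 ≈ 8,518.6

8520 RPM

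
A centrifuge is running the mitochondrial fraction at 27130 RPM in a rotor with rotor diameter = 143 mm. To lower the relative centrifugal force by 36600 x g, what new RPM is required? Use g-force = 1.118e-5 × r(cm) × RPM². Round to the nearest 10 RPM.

r = 143 mm / 2 = 71.5 mm = 7.15 cm
Current RCF = 1.118 × 10⁻⁵ × 7.15 × (27130)² = 1.118 × 10⁻⁵ × 7.15 × 736,036,900 ≈ 58,836.6 × g
Target RCF = 58,836.6 − 36,600 = 22,236.6 × g
N² = 22,236.6 / (7.9937 × 10⁻⁵) = 278,176,564
N ≈ √278,176,564 ≈ 16,678.6

≈ 16680 RPM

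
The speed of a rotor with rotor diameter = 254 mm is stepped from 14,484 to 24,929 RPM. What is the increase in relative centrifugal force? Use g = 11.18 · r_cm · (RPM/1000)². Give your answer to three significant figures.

58500 × g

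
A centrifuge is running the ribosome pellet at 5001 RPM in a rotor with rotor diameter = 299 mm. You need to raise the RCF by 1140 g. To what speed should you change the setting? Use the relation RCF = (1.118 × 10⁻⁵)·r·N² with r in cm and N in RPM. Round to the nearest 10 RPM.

5640 RPM

r = 299 mm / 2 = 149.5 mm = 14.95 cm
Current RCF = 1.118 × 10⁻⁵ × 14.95 × (5001)² = 1.118 × 10⁻⁵ × 14.95 × 25,010,001 ≈ 4,180.2 × g
Target RCF = 4,180.2 + 1,140 = 5,320.2 × g
N² = 5,320.2 / (16.7141 × 10⁻⁵) = 31,830,610
N ≈ √31,830,610 ≈ 5,641.9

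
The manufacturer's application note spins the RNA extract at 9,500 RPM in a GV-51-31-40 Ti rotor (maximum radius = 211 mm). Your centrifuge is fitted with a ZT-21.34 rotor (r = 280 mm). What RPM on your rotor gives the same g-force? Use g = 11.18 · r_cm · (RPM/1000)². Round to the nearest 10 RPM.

≈ 8250 RPM

Original rotor: r = 211 mm = 21.1 cm
RCF_original = 11.18 × 21.1 × (9.5)² = 11.18 × 21.1 × 90.25 ≈ 21,289.8 × g
Your rotor: r = 280 mm = 28.0 cm
21,289.8 = 11.18 × 28 × (N/1000)²
(N/1000)² = 21,289.8 / 313.04 = 68.00984
N = 1000 × √68.00984 ≈ 8,246.8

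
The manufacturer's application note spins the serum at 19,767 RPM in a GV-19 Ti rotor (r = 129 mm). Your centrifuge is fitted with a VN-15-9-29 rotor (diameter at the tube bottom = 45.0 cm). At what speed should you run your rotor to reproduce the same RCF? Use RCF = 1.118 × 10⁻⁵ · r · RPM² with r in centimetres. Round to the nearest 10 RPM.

14970 RPM

Original rotor: r = 129 mm = 12.9 cm
RCF_original = 1.118 × 10⁻⁵ × 12.9 × (19767)² = 1.118 × 10⁻⁵ × 12.9 × 390,734,289 ≈ 56,352.5 × g
Your rotor: r = 45.0 / 2 = 22.5 cm
56,352.5 = 1.118 × 10⁻⁵ × 22.5 × N²
N² = 56,352.5 / (25.155 × 10⁻⁵) = 224,021,069
N ≈ √224,021,069 ≈ 14,967.3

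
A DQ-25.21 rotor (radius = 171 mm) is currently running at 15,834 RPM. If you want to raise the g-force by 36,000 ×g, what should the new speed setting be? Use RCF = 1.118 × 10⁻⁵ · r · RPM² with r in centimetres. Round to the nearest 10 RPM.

N₂ ≈ 20950 RPM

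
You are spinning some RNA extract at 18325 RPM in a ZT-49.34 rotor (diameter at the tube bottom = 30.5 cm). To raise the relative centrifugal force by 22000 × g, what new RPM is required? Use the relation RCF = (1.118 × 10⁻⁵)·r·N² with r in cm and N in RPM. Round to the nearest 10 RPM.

≈ 21560 RPM

r = 30.5 / 2 = 15.25 cm
Current RCF = 1.118 × 10⁻⁵ × 15.25 × (18325)² = 1.118 × 10⁻⁵ × 15.25 × 335,805,625 ≈ 57,253.2 × g
Target RCF = 57,253.2 + 22,000 = 79,253.2 × g
N² = 79,253.2 / (17.0495 × 10⁻⁵) = 464,841,784
N ≈ √464,841,784 ≈ 21,560.2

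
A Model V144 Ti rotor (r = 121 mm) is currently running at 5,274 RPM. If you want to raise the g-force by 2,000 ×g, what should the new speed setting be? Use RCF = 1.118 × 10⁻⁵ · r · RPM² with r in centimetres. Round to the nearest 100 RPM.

r = 121 mm = 12.1 cm
Current RCF = 1.118 × 10⁻⁵ × 12.1 × (5274)² = 1.118 × 10⁻⁵ × 12.1 × 27,815,076 ≈ 3,762.8 × g
Target RCF = 3,762.8 + 2,000 = 5,762.8 × g
N² = 5,762.8 / (13.5278 × 10⁻⁵) = 42,599,684
N ≈ √42,599,684 ≈ 6,526.8

≈ 6500 RPM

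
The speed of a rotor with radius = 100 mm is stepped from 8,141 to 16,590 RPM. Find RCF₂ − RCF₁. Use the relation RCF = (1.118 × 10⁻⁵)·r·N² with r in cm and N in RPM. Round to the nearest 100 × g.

r = 100 mm = 10.0 cm
RCF₁ = 1.118 × 10⁻⁵ × 10 × (8141)² = 1.118 × 10⁻⁵ × 10 × 66,275,881 ≈ 7,409.6 × g
RCF₂ = 1.118 × 10⁻⁵ × 10 × (16590)² = 1.118 × 10⁻⁵ × 10 × 275,228,100 ≈ 30,770.5 × g
Increase = 30,770.5 − 7,409.6 = 23,360.9

≈ 23400 g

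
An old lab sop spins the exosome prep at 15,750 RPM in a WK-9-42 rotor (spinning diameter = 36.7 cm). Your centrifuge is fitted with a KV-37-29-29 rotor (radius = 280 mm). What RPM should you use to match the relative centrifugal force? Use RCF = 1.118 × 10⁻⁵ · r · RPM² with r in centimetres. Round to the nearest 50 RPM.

Original rotor: r = 36.7 / 2 = 18.35 cm
RCF_original = 1.118 × 10⁻⁵ × 18.35 × (15750)² = 1.118 × 10⁻⁵ × 18.35 × 248,062,500 ≈ 50,890.8 × g
Your rotor: r = 280 mm = 28.0 cm
50,890.8 = 1.118 × 10⁻⁵ × 28 × N²
N² = 50,890.8 / (31.304 × 10⁻⁵) = 162,569,640
N ≈ √162,569,640 ≈ 12,750.3

≈ 12750 RPM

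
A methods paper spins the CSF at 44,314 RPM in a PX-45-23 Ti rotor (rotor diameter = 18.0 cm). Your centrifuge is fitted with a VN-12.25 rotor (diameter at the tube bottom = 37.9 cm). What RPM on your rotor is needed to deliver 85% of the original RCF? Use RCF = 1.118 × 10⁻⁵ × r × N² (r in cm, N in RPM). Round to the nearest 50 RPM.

28150 RPM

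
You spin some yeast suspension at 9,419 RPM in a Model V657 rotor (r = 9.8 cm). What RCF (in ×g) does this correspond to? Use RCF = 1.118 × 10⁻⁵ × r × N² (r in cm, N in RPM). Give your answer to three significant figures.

RCF ≈ 9720 ×g

RCF = 1.118 × 10⁻⁵ × 9.8 × (9419)² = 1.118 × 10⁻⁵ × 9.8 × 88,717,561 ≈ 9,720.3 × g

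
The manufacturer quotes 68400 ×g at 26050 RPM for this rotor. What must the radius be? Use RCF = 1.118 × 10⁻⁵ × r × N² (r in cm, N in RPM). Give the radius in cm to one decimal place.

68400 = 1.118 × 10⁻⁵ × r × (26050)²
r = 68400 / (1.118 × 10⁻⁵ × 678,602,500) = 68400 / 7586.776 ≈ 9.016 cm

9.0 cm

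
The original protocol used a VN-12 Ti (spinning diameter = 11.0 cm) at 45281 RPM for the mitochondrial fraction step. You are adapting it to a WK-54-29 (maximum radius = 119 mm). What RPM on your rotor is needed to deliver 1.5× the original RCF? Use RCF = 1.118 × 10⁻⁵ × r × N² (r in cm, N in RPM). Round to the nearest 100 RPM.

≈ 37700 RPM

Original rotor: r = 11.0 / 2 = 5.5 cm
RCF_original = 1.118 × 10⁻⁵ × 5.5 × (45281)² = 1.118 × 10⁻⁵ × 5.5 × 2,050,368,961 ≈ 126,077.2 × g
Target RCF = 1.5 × 126,077.2 ≈ 189,115.8 × g
Your rotor: r = 119 mm = 11.9 cm
189,115.8 = 1.118 × 10⁻⁵ × 11.9 × N²
N² = 189,115.8 / (13.3042 × 10⁻⁵) = 1,421,474,422
N ≈ √1,421,474,422 ≈ 37,702.4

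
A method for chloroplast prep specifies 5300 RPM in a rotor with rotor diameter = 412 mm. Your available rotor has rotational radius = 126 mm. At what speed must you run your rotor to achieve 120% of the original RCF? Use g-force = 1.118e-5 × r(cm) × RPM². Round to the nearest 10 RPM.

7420 RPM

Original rotor: r = 412 mm / 2 = 206 mm = 20.6 cm
RCF_original = 1.118 × 10⁻⁵ × 20.6 × (5300)² = 1.118 × 10⁻⁵ × 20.6 × 28,090,000 ≈ 6,469.4 × g
Target RCF = 1.2 × 6,469.4 ≈ 7,763.3 × g
Your rotor: r = 126 mm = 12.6 cm
7,763.3 = 1.118 × 10⁻⁵ × 12.6 × N²
N² = 7,763.3 / (14.0868 × 10⁻⁵) = 55,110,458
N ≈ √55,110,458 ≈ 7,423.6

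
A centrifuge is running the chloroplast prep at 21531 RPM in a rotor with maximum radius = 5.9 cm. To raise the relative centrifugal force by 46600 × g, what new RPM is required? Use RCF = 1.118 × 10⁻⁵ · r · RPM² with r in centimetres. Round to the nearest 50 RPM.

Current RCF = 1.118 × 10⁻⁵ × 5.9 × (21531)² = 1.118 × 10⁻⁵ × 5.9 × 463,583,961 ≈ 30,578.9 × g
Target RCF = 30,578.9 + 46,600 = 77,178.9 × g
N² = 77,178.9 / (6.5962 × 10⁻⁵) = 1,170,050,938
N ≈ √1,170,050,938 ≈ 34,206.0

≈ 34200 RPM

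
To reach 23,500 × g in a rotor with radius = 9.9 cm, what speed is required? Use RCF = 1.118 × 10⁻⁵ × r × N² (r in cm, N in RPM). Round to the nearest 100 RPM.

23,500 = 1.118 × 10⁻⁵ × 9.9 × N²
N² = 23,500 / (11.0682 × 10⁻⁵) = 212,319,980
N ≈ √212,319,980 ≈ 14,571.2

≈ 14600 RPM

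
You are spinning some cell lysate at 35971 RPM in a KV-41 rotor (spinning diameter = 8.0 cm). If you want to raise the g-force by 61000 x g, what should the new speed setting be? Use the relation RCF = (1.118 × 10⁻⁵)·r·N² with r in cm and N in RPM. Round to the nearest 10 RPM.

r = 8.0 / 2 = 4 cm
Current RCF = 1.118 × 10⁻⁵ × 4 × (35971)² = 1.118 × 10⁻⁵ × 4 × 1,293,912,841 ≈ 57,863.8 × g
Target RCF = 57,863.8 + 61,000 = 118,863.8 × g
N² = 118,863.8 / (4.472 × 10⁻⁵) = 2,657,956,172
N ≈ √2,657,956,172 ≈ 51,555.4

51560 RPM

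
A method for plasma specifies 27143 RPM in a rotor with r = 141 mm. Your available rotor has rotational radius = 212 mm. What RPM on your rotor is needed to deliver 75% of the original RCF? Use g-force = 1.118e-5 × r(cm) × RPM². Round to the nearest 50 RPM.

19150 RPM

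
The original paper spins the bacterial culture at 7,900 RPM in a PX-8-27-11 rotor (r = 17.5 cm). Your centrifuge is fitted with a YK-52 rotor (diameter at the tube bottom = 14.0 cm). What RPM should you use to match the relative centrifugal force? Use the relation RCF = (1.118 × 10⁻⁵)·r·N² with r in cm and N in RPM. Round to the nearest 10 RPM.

≈ 12490 RPM

RCF = 1.118 × 10⁻⁵ × r × N²
RCF_original = 1.118 × 10⁻⁵ × 17.5 × (7900)² = 1.118 × 10⁻⁵ × 17.5 × 62,410,000 ≈ 12,210.5 × g
Your rotor: r = 14.0 / 2 = 7 cm
12,210.5 = 1.118 × 10⁻⁵ × 7 × N²
N² = 12,210.5 / (7.826 × 10⁻⁵) = 156,024,789
N ≈ √156,024,789 ≈ 12,491.0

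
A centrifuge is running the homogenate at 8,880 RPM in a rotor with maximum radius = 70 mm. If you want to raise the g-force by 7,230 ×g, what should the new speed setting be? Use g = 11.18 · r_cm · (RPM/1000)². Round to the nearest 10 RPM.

r = 70 mm = 7.0 cm
Current RCF = 11.18 × 7 × (8.88)² = 11.18 × 7 × 78.8544 ≈ 6,171.1 × g
Target RCF = 6,171.1 + 7,230 = 13,401.1 × g
(N/1000)² = 13,401.1 / 78.26 = 171.2382
N = 1000 × √171.2382 ≈ 13,085.8

≈ 13090 RPM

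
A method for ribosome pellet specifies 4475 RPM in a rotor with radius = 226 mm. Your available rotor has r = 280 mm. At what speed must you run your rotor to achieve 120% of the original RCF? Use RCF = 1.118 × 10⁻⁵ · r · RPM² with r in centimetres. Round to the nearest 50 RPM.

≈ 4400 RPM

Original rotor: r = 226 mm = 22.6 cm
RCF_original = 1.118 × 10⁻⁵ × 22.6 × (4475)² = 1.118 × 10⁻⁵ × 22.6 × 20,025,625 ≈ 5,059.8 × g
Target RCF = 1.2 × 5,059.8 ≈ 6,071.8 × g
Your rotor: r = 280 mm = 28.0 cm
6,071.8 = 1.118 × 10⁻⁵ × 28 × N²
N² = 6,071.8 / (31.304 × 10⁻⁵) = 19,396,243
N ≈ √19,396,243 ≈ 4,404.1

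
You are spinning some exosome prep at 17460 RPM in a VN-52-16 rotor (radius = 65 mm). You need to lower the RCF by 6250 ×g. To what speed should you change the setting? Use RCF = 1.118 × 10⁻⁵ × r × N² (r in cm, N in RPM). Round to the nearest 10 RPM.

r = 65 mm = 6.5 cm
Current RCF = 1.118 × 10⁻⁵ × 6.5 × (17460)² = 1.118 × 10⁻⁵ × 6.5 × 304,851,600 ≈ 22,153.6 × g
Target RCF = 22,153.6 − 6,250 = 15,903.6 × g
N² = 15,903.6 / (7.267 × 10⁻⁵) = 218,846,842
N ≈ √218,846,842 ≈ 14,793.5

N₂ ≈ 14790 RPM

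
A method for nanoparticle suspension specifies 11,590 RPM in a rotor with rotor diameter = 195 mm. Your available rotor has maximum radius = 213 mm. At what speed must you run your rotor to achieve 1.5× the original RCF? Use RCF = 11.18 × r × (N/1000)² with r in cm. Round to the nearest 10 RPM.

≈ 9600 RPM

Original rotor: r = 195 mm / 2 = 97.5 mm = 9.75 cm
RCF = 11.18 × r × (N/1000)²
RCF_original = 11.18 × 9.75 × (11.59)² = 11.18 × 9.75 × 134.3281 ≈ 14,642.4 × g
Target RCF = 1.5 × 14,642.4 ≈ 21,963.6 × g
Your rotor: r = 213 mm = 21.3 cm
21,963.6 = 11.18 × 21.3 × (N/1000)²
(N/1000)² = 21,963.6 / 238.134 = 92.2321
N = 1000 × √92.2321 ≈ 9,603.8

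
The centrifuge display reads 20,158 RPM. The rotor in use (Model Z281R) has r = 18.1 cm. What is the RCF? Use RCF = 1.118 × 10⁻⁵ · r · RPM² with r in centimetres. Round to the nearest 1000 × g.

RCF ≈ 82000 × g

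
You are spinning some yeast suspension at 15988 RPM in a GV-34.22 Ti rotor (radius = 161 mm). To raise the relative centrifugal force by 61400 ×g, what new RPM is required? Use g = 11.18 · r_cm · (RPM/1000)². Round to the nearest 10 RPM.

r = 161 mm = 16.1 cm
Current RCF = 11.18 × 16.1 × (15.988)² = 11.18 × 16.1 × 255.616144 ≈ 46,010.4 × g
Target RCF = 46,010.4 + 61,400 = 107,410.4 × g
(N/1000)² = 107,410.4 / 179.998 = 596.7311
N = 1000 × √596.7311 ≈ 24,428.1

24430 RPM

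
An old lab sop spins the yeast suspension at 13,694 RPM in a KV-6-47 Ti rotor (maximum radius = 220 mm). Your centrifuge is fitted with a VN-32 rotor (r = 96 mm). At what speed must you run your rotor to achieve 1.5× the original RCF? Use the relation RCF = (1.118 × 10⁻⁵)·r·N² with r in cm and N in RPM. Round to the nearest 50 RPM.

Original rotor: r = 220 mm = 22.0 cm
RCF = 1.118 × 10⁻⁵ × r × N²
RCF_original = 1.118 × 10⁻⁵ × 22 × (13694)² = 1.118 × 10⁻⁵ × 22 × 187,525,636 ≈ 46,123.8 × g
Target RCF = 1.5 × 46,123.8 ≈ 69,185.7 × g
Your rotor: r = 96 mm = 9.6 cm
69,185.7 = 1.118 × 10⁻⁵ × 9.6 × N²
N² = 69,185.7 / (10.7328 × 10⁻⁵) = 644,619,298
N ≈ √644,619,298 ≈ 25,389.4

25400 RPM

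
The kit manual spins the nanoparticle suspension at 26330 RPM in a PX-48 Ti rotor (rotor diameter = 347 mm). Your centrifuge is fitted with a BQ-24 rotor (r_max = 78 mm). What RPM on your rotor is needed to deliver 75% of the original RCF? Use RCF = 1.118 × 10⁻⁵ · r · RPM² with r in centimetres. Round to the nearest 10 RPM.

≈ 34010 RPM

Original rotor: r = 347 mm / 2 = 173.5 mm = 17.35 cm
RCF = 1.118 × 10⁻⁵ × r × N²
RCF_original = 1.118 × 10⁻⁵ × 17.35 × (26330)² = 1.118 × 10⁻⁵ × 17.35 × 693,268,900 ≈ 134,475.4 × g
Target RCF = 0.75 × 134,475.4 ≈ 100,856.5 × g
Your rotor: r = 78 mm = 7.8 cm
100,856.5 = 1.118 × 10⁻⁵ × 7.8 × N²
N² = 100,856.5 / (8.7204 × 10⁻⁵) = 1,156,558,185
N ≈ √1,156,558,185 ≈ 34,008.2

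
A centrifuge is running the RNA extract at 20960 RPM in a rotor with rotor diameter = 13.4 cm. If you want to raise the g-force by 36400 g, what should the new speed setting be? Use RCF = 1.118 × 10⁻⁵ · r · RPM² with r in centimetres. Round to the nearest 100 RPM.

r = 13.4 / 2 = 6.7 cm
Current RCF = 1.118 × 10⁻⁵ × 6.7 × (20960)² = 1.118 × 10⁻⁵ × 6.7 × 439,321,600 ≈ 32,907.8 × g
Target RCF = 32,907.8 + 36,400 = 69,307.8 × g
N² = 69,307.8 / (7.4906 × 10⁻⁵) = 925,263,664
N ≈ √925,263,664 ≈ 30,418.1

≈ 30400 RPM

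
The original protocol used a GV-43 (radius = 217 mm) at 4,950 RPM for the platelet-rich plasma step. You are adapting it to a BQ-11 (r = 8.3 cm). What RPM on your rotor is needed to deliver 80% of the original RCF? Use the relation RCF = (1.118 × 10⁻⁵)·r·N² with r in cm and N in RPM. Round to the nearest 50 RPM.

Original rotor: r = 217 mm = 21.7 cm
RCF = 1.118 × 10⁻⁵ × r × N²
RCF_original = 1.118 × 10⁻⁵ × 21.7 × (4950)² = 1.118 × 10⁻⁵ × 21.7 × 24,502,500 ≈ 5,944.5 × g
Target RCF = 0.8 × 5,944.5 ≈ 4,755.6 × g
4,755.6 = 1.118 × 10⁻⁵ × 8.3 × N²
N² = 4,755.6 / (9.2794 × 10⁻⁵) = 51,249,003
N ≈ √51,249,003 ≈ 7,158.8

7150 RPM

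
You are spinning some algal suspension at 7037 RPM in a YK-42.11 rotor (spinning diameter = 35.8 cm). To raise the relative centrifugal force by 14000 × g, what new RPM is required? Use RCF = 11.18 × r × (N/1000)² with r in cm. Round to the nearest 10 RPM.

≈ 10930 RPM

r = 35.8 / 2 = 17.9 cm
Current RCF = 11.18 × 17.9 × (7.037)² = 11.18 × 17.9 × 49.519369 ≈ 9,909.9 × g
Target RCF = 9,909.9 + 14,000 = 23,909.9 × g
(N/1000)² = 23,909.9 / 200.122 = 119.4766
N = 1000 × √119.4766 ≈ 10,930.5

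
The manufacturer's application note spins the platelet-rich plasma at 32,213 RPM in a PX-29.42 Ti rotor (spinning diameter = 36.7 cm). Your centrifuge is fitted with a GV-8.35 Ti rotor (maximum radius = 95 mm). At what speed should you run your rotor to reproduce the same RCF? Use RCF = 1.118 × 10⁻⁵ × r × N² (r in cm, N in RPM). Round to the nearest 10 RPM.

Original rotor: r = 36.7 / 2 = 18.35 cm
RCF_original = 1.118 × 10⁻⁵ × 18.35 × (32213)² = 1.118 × 10⁻⁵ × 18.35 × 1,037,677,369 ≈ 212,882.6 × g
Your rotor: r = 95 mm = 9.5 cm
212,882.6 = 1.118 × 10⁻⁵ × 9.5 × N²
N² = 212,882.6 / (10.621 × 10⁻⁵) = 2,004,355,522
N ≈ √2,004,355,522 ≈ 44,770.0

≈ 44770 RPM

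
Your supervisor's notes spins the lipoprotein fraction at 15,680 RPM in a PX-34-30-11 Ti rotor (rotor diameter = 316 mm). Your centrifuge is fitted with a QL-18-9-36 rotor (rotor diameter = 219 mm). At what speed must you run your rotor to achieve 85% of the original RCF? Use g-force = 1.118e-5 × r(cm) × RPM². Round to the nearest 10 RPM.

≈ 17370 RPM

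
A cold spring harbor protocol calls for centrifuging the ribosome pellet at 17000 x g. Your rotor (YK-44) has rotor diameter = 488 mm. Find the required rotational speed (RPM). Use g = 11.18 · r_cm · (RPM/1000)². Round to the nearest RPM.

r = 488 mm / 2 = 244 mm = 24.4 cm
17,000 = 11.18 × 24.4 × (N/1000)²
(N/1000)² = 17,000 / 272.792 = 62.31854
N = 1000 × √62.31854 ≈ 7,894.2

N ≈ 7894 RPM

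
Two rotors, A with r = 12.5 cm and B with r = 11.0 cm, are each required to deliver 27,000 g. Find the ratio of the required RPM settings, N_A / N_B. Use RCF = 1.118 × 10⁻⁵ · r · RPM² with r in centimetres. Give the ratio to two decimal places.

At fixed RCF, N ∝ 1/√r, so N_A/N_B = √(r_B/r_A) = √(11.0/12.5) = √0.880000 = 0.9381.

0.94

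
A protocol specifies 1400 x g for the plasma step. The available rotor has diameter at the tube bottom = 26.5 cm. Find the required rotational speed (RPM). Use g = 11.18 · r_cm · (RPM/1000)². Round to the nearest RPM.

N ≈ 3074 RPM

r = 26.5 / 2 = 13.25 cm
1,400 = 11.18 × 13.25 × (N/1000)²
(N/1000)² = 1,400 / 148.135 = 9.450839
N = 1000 × √9.450839 ≈ 3,074.2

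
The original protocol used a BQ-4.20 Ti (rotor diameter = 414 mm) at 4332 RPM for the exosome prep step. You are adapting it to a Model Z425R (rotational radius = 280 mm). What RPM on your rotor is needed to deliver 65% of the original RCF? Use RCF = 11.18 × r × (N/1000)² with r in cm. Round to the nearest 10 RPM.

3000 RPM

Original rotor: r = 414 mm / 2 = 207 mm = 20.7 cm
RCF = 11.18 × r × (N/1000)²
RCF_original = 11.18 × 20.7 × (4.332)² = 11.18 × 20.7 × 18.766224 ≈ 4,343 × g
Target RCF = 0.65 × 4,343 ≈ 2,823 × g
Your rotor: r = 280 mm = 28.0 cm
2,823 = 11.18 × 28 × (N/1000)²
(N/1000)² = 2,823 / 313.04 = 9.018017
N = 1000 × √9.018017 ≈ 3,003.0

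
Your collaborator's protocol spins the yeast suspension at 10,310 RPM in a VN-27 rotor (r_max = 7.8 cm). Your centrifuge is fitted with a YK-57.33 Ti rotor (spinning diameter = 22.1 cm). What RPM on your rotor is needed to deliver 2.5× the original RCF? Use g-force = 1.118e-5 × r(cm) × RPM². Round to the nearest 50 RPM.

RCF_original = 1.118 × 10⁻⁵ × 7.8 × (10310)² = 1.118 × 10⁻⁵ × 7.8 × 106,296,100 ≈ 9,269.4 × g
Target RCF = 2.5 × 9,269.4 ≈ 23,173.5 × g
Your rotor: r = 22.1 / 2 = 11.05 cm
23,173.5 = 1.118 × 10⁻⁵ × 11.05 × N²
N² = 23,173.5 / (12.3539 × 10⁻⁵) = 187,580,440
N ≈ √187,580,440 ≈ 13,696.0

≈ 13700 RPM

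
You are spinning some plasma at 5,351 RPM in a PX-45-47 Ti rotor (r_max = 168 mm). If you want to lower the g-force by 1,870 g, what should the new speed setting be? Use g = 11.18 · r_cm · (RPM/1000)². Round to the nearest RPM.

N₂ ≈ 4322 RPM

r = 168 mm = 16.8 cm
Current RCF = 11.18 × 16.8 × (5.351)² = 11.18 × 16.8 × 28.633201 ≈ 5,378 × g
Target RCF = 5,378 − 1,870 = 3,508 × g
(N/1000)² = 3,508 / 187.824 = 18.67706
N = 1000 × √18.67706 ≈ 4,321.7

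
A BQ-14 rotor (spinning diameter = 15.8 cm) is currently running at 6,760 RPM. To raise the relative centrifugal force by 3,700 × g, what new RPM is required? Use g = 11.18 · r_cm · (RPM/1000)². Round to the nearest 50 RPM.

N₂ ≈ 9350 RPM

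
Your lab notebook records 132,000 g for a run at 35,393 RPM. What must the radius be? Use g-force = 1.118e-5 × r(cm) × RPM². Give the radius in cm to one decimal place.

132000 = 1.118 × 10⁻⁵ × r × (35393)²
r = 132000 / (1.118 × 10⁻⁵ × 1,252,664,449) = 132000 / 14004.79 ≈ 9.425 cm

r ≈ 9.4 cm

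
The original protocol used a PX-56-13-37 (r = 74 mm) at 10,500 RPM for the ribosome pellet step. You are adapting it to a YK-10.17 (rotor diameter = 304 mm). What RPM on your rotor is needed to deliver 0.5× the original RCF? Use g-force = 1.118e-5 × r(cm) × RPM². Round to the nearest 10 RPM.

≈ 5180 RPM

Original rotor: r = 74 mm = 7.4 cm
RCF = 1.118 × 10⁻⁵ × r × N²
RCF_original = 1.118 × 10⁻⁵ × 7.4 × (10500)² = 1.118 × 10⁻⁵ × 7.4 × 110,250,000 ≈ 9,121.2 × g
Target RCF = 0.5 × 9,121.2 ≈ 4,560.6 × g
Your rotor: r = 304 mm / 2 = 152 mm = 15.2 cm
4,560.6 = 1.118 × 10⁻⁵ × 15.2 × N²
N² = 4,560.6 / (16.9936 × 10⁻⁵) = 26,837,162
N ≈ √26,837,162 ≈ 5,180.5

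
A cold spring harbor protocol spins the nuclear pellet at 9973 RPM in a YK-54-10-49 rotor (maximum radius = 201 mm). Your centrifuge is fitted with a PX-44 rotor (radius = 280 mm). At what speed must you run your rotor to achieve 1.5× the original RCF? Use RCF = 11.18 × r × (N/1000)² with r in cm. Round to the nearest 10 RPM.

Original rotor: r = 201 mm = 20.1 cm
RCF = 11.18 × r × (N/1000)²
RCF_original = 11.18 × 20.1 × (9.973)² = 11.18 × 20.1 × 99.460729 ≈ 22,350.6 × g
Target RCF = 1.5 × 22,350.6 ≈ 33,525.9 × g
Your rotor: r = 280 mm = 28.0 cm
33,525.9 = 11.18 × 28 × (N/1000)²
(N/1000)² = 33,525.9 / 313.04 = 107.0978
N = 1000 × √107.0978 ≈ 10,348.8

≈ 10350 RPM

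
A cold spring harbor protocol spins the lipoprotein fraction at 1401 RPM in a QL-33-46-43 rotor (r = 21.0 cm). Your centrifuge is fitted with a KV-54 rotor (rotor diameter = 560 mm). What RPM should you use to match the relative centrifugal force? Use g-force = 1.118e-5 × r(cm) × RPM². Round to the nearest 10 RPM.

1210 RPM

RCF_original = 1.118 × 10⁻⁵ × 21 × (1401)² = 1.118 × 10⁻⁵ × 21 × 1,962,801 ≈ 460.8 × g
Your rotor: r = 560 mm / 2 = 280 mm = 28 cm
460.8 = 1.118 × 10⁻⁵ × 28 × N²
N² = 460.8 / (31.304 × 10⁻⁵) = 1,472,016
N ≈ √1,472,016 ≈ 1,213.3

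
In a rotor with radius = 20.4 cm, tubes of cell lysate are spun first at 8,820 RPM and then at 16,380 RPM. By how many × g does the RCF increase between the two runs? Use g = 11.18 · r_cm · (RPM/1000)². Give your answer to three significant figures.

≈ 43500 × g

RCF₁ = 11.18 × 20.4 × (8.82)² = 11.18 × 20.4 × 77.7924 ≈ 17,742.3 × g
RCF₂ = 11.18 × 20.4 × (16.38)² = 11.18 × 20.4 × 268.3044 ≈ 61,192.7 × g
Increase = 61,192.7 − 17,742.3 = 43,450.4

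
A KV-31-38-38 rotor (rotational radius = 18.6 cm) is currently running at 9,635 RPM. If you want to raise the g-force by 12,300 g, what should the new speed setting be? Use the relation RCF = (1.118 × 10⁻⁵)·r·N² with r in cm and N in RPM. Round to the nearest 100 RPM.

Current RCF = 1.118 × 10⁻⁵ × 18.6 × (9635)² = 1.118 × 10⁻⁵ × 18.6 × 92,833,225 ≈ 19,304.5 × g
Target RCF = 19,304.5 + 12,300 = 31,604.5 × g
N² = 31,604.5 / (20.7948 × 10⁻⁵) = 151,982,707
N ≈ √151,982,707 ≈ 12,328.1

N₂ ≈ 12300 RPM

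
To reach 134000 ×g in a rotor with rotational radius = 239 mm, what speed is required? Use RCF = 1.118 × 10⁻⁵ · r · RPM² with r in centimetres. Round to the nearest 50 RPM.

r = 239 mm = 23.9 cm
134,000 = 1.118 × 10⁻⁵ × 23.9 × N²
N² = 134,000 / (26.7202 × 10⁻⁵) = 501,493,252
N ≈ √501,493,252 ≈ 22,394.0

N ≈ 22400 RPM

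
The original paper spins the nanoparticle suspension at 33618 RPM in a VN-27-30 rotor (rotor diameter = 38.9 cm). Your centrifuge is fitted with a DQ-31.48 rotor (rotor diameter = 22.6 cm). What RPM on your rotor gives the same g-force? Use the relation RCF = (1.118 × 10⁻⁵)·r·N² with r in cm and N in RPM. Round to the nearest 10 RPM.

44110 RPM

Original rotor: r = 38.9 / 2 = 19.45 cm
RCF = 1.118 × 10⁻⁵ × r × N²
RCF_original = 1.118 × 10⁻⁵ × 19.45 × (33618)² = 1.118 × 10⁻⁵ × 19.45 × 1,130,169,924 ≈ 245,756.6 × g
Your rotor: r = 22.6 / 2 = 11.3 cm
245,756.6 = 1.118 × 10⁻⁵ × 11.3 × N²
N² = 245,756.6 / (12.6334 × 10⁻⁵) = 1,945,292,637
N ≈ √1,945,292,637 ≈ 44,105.5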